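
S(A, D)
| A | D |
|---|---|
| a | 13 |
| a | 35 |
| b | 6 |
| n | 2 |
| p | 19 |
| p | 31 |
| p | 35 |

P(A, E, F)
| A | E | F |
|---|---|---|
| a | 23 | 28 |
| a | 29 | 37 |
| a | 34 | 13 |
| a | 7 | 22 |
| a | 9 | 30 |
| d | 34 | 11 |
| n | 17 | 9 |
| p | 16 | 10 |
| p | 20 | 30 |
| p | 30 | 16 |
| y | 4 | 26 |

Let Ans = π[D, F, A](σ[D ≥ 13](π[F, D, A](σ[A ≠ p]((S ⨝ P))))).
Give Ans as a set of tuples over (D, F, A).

S ⋈ P (natural join on A): {(a, 13, 23, 28), (a, 13, 29, 37), (a, 13, 34, 13), (a, 13, 7, 22), (a, 13, 9, 30), (a, 35, 23, 28), (a, 35, 29, 37), (a, 35, 34, 13), (a, 35, 7, 22), (a, 35, 9, 30), (n, 2, 17, 9), (p, 19, 16, 10), (p, 19, 20, 30), (p, 19, 30, 16), (p, 31, 16, 10), (p, 31, 20, 30), (p, 31, 30, 16), (p, 35, 16, 10), (p, 35, 20, 30), (p, 35, 30, 16)}
Filtering on A ≠ p leaves {(a, 13, 23, 28), (a, 13, 29, 37), (a, 13, 34, 13), (a, 13, 7, 22), (a, 13, 9, 30), (a, 35, 23, 28), (a, 35, 29, 37), (a, 35, 34, 13), (a, 35, 7, 22), (a, 35, 9, 30), (n, 2, 17, 9)}.
π_{F, D, A} gives {(13, 13, a), (13, 35, a), (22, 13, a), (22, 35, a), (28, 13, a), (28, 35, a), (30, 13, a), (30, 35, a), (37, 13, a), (37, 35, a), (9, 2, n)}.
Filtering on D ≥ 13 leaves {(13, 13, a), (13, 35, a), (22, 13, a), (22, 35, a), (28, 13, a), (28, 35, a), (30, 13, a), (30, 35, a), (37, 13, a), (37, 35, a)}.
π_{D, F, A} gives {(13, 13, a), (13, 22, a), (13, 28, a), (13, 30, a), (13, 37, a), (35, 13, a), (35, 22, a), (35, 28, a), (35, 30, a), (35, 37, a)}.

{(13, 13, a), (13, 22, a), (13, 28, a), (13, 30, a), (13, 37, a), (35, 13, a), (35, 22, a), (35, 28, a), (35, 30, a), (35, 37, a)}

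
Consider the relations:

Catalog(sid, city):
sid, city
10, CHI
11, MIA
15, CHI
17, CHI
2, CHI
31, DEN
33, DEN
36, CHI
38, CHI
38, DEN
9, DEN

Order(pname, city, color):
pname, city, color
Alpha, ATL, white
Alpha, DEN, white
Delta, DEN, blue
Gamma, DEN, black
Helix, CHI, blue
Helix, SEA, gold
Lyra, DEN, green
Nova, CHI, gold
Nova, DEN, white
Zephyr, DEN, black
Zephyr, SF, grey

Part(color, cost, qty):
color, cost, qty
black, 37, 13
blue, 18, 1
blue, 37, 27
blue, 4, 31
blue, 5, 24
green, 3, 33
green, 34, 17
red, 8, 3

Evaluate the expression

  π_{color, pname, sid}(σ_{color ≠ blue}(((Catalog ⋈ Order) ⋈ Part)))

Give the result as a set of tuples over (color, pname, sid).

Catalog ⋈ Order (natural join on city): {(10, CHI, Helix, blue), (10, CHI, Nova, gold), (15, CHI, Helix, blue), (15, CHI, Nova, gold), (17, CHI, Helix, blue), (17, CHI, Nova, gold), (2, CHI, Helix, blue), (2, CHI, Nova, gold), (31, DEN, Alpha, white), (31, DEN, Delta, blue), (31, DEN, Gamma, black), (31, DEN, Lyra, green), (31, DEN, Nova, white), (31, DEN, Zephyr, black), (33, DEN, Alpha, white), (33, DEN, Delta, blue), (33, DEN, Gamma, black), (33, DEN, Lyra, green), (33, DEN, Nova, white), (33, DEN, Zephyr, black), (36, CHI, Helix, blue), (36, CHI, Nova, gold), (38, CHI, Helix, blue), (38, CHI, Nova, gold), (38, DEN, Alpha, white), (38, DEN, Delta, blue), (38, DEN, Gamma, black), (38, DEN, Lyra, green), (38, DEN, Nova, white), (38, DEN, Zephyr, black), (9, DEN, Alpha, white), (9, DEN, Delta, blue), (9, DEN, Gamma, black), (9, DEN, Lyra, green), (9, DEN, Nova, white), (9, DEN, Zephyr, black)}
(Catalog ⋈ Order) ⋈ Part (natural join on color): {(10, CHI, Helix, blue, 18, 1), (10, CHI, Helix, blue, 37, 27), (10, CHI, Helix, blue, 4, 31), (10, CHI, Helix, blue, 5, 24), (15, CHI, Helix, blue, 18, 1), (15, CHI, Helix, blue, 37, 27), (15, CHI, Helix, blue, 4, 31), (15, CHI, Helix, blue, 5, 24), (17, CHI, Helix, blue, 18, 1), (17, CHI, Helix, blue, 37, 27), (17, CHI, Helix, blue, 4, 31), (17, CHI, Helix, blue, 5, 24), (2, CHI, Helix, blue, 18, 1), (2, CHI, Helix, blue, 37, 27), (2, CHI, Helix, blue, 4, 31), (2, CHI, Helix, blue, 5, 24), (31, DEN, Delta, blue, 18, 1), (31, DEN, Delta, blue, 37, 27), (31, DEN, Delta, blue, 4, 31), (31, DEN, Delta, blue, 5, 24), (31, DEN, Gamma, black, 37, 13), (31, DEN, Lyra, green, 3, 33), (31, DEN, Lyra, green, 34, 17), (31, DEN, Zephyr, black, 37, 13), (33, DEN, Delta, blue, 18, 1), (33, DEN, Delta, blue, 37, 27), (33, DEN, Delta, blue, 4, 31), (33, DEN, Delta, blue, 5, 24), (33, DEN, Gamma, black, 37, 13), (33, DEN, Lyra, green, 3, 33), (33, DEN, Lyra, green, 34, 17), (33, DEN, Zephyr, black, 37, 13), (36, CHI, Helix, blue, 18, 1), (36, CHI, Helix, blue, 37, 27), (36, CHI, Helix, blue, 4, 31), (36, CHI, Helix, blue, 5, 24), (38, CHI, Helix, blue, 18, 1), (38, CHI, Helix, blue, 37, 27), (38, CHI, Helix, blue, 4, 31), (38, CHI, Helix, blue, 5, 24), (38, DEN, Delta, blue, 18, 1), (38, DEN, Delta, blue, 37, 27), (38, DEN, Delta, blue, 4, 31), (38, DEN, Delta, blue, 5, 24), (38, DEN, Gamma, black, 37, 13), (38, DEN, Lyra, green, 3, 33), (38, DEN, Lyra, green, 34, 17), (38, DEN, Zephyr, black, 37, 13), (9, DEN, Delta, blue, 18, 1), (9, DEN, Delta, blue, 37, 27), (9, DEN, Delta, blue, 4, 31), (9, DEN, Delta, blue, 5, 24), (9, DEN, Gamma, black, 37, 13), (9, DEN, Lyra, green, 3, 33), (9, DEN, Lyra, green, 34, 17), (9, DEN, Zephyr, black, 37, 13)}
Apply σ_{color ≠ blue}; surviving tuples: {(31, DEN, Gamma, black, 37, 13), (31, DEN, Lyra, green, 3, 33), (31, DEN, Lyra, green, 34, 17), (31, DEN, Zephyr, black, 37, 13), (33, DEN, Gamma, black, 37, 13), (33, DEN, Lyra, green, 3, 33), (33, DEN, Lyra, green, 34, 17), (33, DEN, Zephyr, black, 37, 13), (38, DEN, Gamma, black, 37, 13), (38, DEN, Lyra, green, 3, 33), (38, DEN, Lyra, green, 34, 17), (38, DEN, Zephyr, black, 37, 13), (9, DEN, Gamma, black, 37, 13), (9, DEN, Lyra, green, 3, 33), (9, DEN, Lyra, green, 34, 17), (9, DEN, Zephyr, black, 37, 13)}
Projecting to color, pname, sid (4 duplicate(s) eliminated): {(black, Gamma, 31), (black, Gamma, 33), (black, Gamma, 38), (black, Gamma, 9), (black, Zephyr, 31), (black, Zephyr, 33), (black, Zephyr, 38), (black, Zephyr, 9), (green, Lyra, 31), (green, Lyra, 33), (green, Lyra, 38), (green, Lyra, 9)}

{(black, Gamma, 31), (black, Gamma, 33), (black, Gamma, 38), (black, Gamma, 9), (black, Zephyr, 31), (black, Zephyr, 33), (black, Zephyr, 38), (black, Zephyr, 9), (green, Lyra, 31), (green, Lyra, 33), (green, Lyra, 38), (green, Lyra, 9)}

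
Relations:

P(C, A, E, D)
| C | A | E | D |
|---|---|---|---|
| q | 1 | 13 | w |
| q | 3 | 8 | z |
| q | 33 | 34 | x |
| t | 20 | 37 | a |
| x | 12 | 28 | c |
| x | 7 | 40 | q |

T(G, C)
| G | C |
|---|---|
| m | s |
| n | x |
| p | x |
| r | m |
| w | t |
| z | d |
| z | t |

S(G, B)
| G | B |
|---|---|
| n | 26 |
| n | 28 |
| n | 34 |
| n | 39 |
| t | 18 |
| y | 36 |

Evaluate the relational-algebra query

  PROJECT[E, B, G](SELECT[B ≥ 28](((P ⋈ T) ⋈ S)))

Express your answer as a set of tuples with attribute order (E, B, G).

{(28, 28, n), (28, 34, n), (28, 39, n), (40, 28, n), (40, 34, n), (40, 39, n)}

Joining P and T on C yields {(t, 20, 37, a, w), (t, 20, 37, a, z), (x, 12, 28, c, n), (x, 12, 28, c, p), (x, 7, 40, q, n), (x, 7, 40, q, p)}.
Joining (P ⋈ T) and S on G yields {(x, 12, 28, c, n, 26), (x, 12, 28, c, n, 28), (x, 12, 28, c, n, 34), (x, 12, 28, c, n, 39), (x, 7, 40, q, n, 26), (x, 7, 40, q, n, 28), (x, 7, 40, q, n, 34), (x, 7, 40, q, n, 39)}.
σ[B ≥ 28]: keep tuples satisfying B ≥ 28 → {(x, 12, 28, c, n, 28), (x, 12, 28, c, n, 34), (x, 12, 28, c, n, 39), (x, 7, 40, q, n, 28), (x, 7, 40, q, n, 34), (x, 7, 40, q, n, 39)}
Keep only column(s) E, B, G: {(28, 28, n), (28, 34, n), (28, 39, n), (40, 28, n), (40, 34, n), (40, 39, n)}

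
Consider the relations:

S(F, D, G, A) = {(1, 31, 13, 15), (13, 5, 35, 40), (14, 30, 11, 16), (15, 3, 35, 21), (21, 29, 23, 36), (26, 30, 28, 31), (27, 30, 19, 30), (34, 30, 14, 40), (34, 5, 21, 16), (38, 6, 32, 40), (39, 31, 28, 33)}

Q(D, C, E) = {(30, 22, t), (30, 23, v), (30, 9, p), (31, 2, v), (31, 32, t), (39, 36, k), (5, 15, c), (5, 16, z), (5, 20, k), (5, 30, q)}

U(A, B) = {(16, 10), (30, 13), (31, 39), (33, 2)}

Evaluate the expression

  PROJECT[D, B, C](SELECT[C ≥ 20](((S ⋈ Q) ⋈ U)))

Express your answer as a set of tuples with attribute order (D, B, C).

Joining S and Q on D yields {(1, 31, 13, 15, 2, v), (1, 31, 13, 15, 32, t), (13, 5, 35, 40, 15, c), (13, 5, 35, 40, 16, z), (13, 5, 35, 40, 20, k), (13, 5, 35, 40, 30, q), (14, 30, 11, 16, 22, t), (14, 30, 11, 16, 23, v), (14, 30, 11, 16, 9, p), (26, 30, 28, 31, 22, t), (26, 30, 28, 31, 23, v), (26, 30, 28, 31, 9, p), (27, 30, 19, 30, 22, t), (27, 30, 19, 30, 23, v), (27, 30, 19, 30, 9, p), (34, 30, 14, 40, 22, t), (34, 30, 14, 40, 23, v), (34, 30, 14, 40, 9, p), (34, 5, 21, 16, 15, c), (34, 5, 21, 16, 16, z), (34, 5, 21, 16, 20, k), (34, 5, 21, 16, 30, q), (39, 31, 28, 33, 2, v), (39, 31, 28, 33, 32, t)}.
Joining (S ⋈ Q) and U on A yields {(14, 30, 11, 16, 22, t, 10), (14, 30, 11, 16, 23, v, 10), (14, 30, 11, 16, 9, p, 10), (26, 30, 28, 31, 22, t, 39), (26, 30, 28, 31, 23, v, 39), (26, 30, 28, 31, 9, p, 39), (27, 30, 19, 30, 22, t, 13), (27, 30, 19, 30, 23, v, 13), (27, 30, 19, 30, 9, p, 13), (34, 5, 21, 16, 15, c, 10), (34, 5, 21, 16, 16, z, 10), (34, 5, 21, 16, 20, k, 10), (34, 5, 21, 16, 30, q, 10), (39, 31, 28, 33, 2, v, 2), (39, 31, 28, 33, 32, t, 2)}.
σ[C ≥ 20]: keep tuples satisfying C ≥ 20 → {(14, 30, 11, 16, 22, t, 10), (14, 30, 11, 16, 23, v, 10), (26, 30, 28, 31, 22, t, 39), (26, 30, 28, 31, 23, v, 39), (27, 30, 19, 30, 22, t, 13), (27, 30, 19, 30, 23, v, 13), (34, 5, 21, 16, 20, k, 10), (34, 5, 21, 16, 30, q, 10), (39, 31, 28, 33, 32, t, 2)}
Projecting to D, B, C: {(30, 10, 22), (30, 10, 23), (30, 13, 22), (30, 13, 23), (30, 39, 22), (30, 39, 23), (31, 2, 32), (5, 10, 20), (5, 10, 30)}

{(30, 10, 22), (30, 10, 23), (30, 13, 22), (30, 13, 23), (30, 39, 22), (30, 39, 23), (31, 2, 32), (5, 10, 20), (5, 10, 30)}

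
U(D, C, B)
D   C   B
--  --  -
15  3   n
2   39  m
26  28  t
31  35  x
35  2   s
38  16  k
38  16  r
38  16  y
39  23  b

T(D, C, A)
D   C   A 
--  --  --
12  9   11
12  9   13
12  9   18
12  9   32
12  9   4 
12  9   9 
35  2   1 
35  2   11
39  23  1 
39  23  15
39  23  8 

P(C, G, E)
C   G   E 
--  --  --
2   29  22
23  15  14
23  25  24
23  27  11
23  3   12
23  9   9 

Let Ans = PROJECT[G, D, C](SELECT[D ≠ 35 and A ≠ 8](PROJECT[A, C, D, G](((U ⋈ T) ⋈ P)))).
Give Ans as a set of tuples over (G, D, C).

Joining U and T on D, C yields {(35, 2, s, 1), (35, 2, s, 11), (39, 23, b, 1), (39, 23, b, 15), (39, 23, b, 8)}.
Joining (U ⋈ T) and P on C yields {(35, 2, s, 1, 29, 22), (35, 2, s, 11, 29, 22), (39, 23, b, 1, 15, 14), (39, 23, b, 1, 25, 24), (39, 23, b, 1, 27, 11), (39, 23, b, 1, 3, 12), (39, 23, b, 1, 9, 9), (39, 23, b, 15, 15, 14), (39, 23, b, 15, 25, 24), (39, 23, b, 15, 27, 11), (39, 23, b, 15, 3, 12), (39, 23, b, 15, 9, 9), (39, 23, b, 8, 15, 14), (39, 23, b, 8, 25, 24), (39, 23, b, 8, 27, 11), (39, 23, b, 8, 3, 12), (39, 23, b, 8, 9, 9)}.
Keep only column(s) A, C, D, G: {(1, 2, 35, 29), (1, 23, 39, 15), (1, 23, 39, 25), (1, 23, 39, 27), (1, 23, 39, 3), (1, 23, 39, 9), (11, 2, 35, 29), (15, 23, 39, 15), (15, 23, 39, 25), (15, 23, 39, 27), (15, 23, 39, 3), (15, 23, 39, 9), (8, 23, 39, 15), (8, 23, 39, 25), (8, 23, 39, 27), (8, 23, 39, 3), (8, 23, 39, 9)}
Selection D ≠ 35 and A ≠ 8: {(1, 23, 39, 15), (1, 23, 39, 25), (1, 23, 39, 27), (1, 23, 39, 3), (1, 23, 39, 9), (15, 23, 39, 15), (15, 23, 39, 25), (15, 23, 39, 27), (15, 23, 39, 3), (15, 23, 39, 9)}
Keep only column(s) G, D, C (5 duplicate(s) eliminated): {(15, 39, 23), (25, 39, 23), (27, 39, 23), (3, 39, 23), (9, 39, 23)}

{(15, 39, 23), (25, 39, 23), (27, 39, 23), (3, 39, 23), (9, 39, 23)}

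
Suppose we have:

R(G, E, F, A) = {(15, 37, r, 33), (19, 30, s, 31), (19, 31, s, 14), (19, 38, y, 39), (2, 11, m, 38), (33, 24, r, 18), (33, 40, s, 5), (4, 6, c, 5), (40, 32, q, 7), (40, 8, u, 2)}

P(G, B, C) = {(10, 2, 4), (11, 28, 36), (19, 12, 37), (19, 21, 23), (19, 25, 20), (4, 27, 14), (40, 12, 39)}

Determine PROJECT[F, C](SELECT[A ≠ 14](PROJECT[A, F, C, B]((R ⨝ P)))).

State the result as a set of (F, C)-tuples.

Joining R and P on G yields {(19, 30, s, 31, 12, 37), (19, 30, s, 31, 21, 23), (19, 30, s, 31, 25, 20), (19, 31, s, 14, 12, 37), (19, 31, s, 14, 21, 23), (19, 31, s, 14, 25, 20), (19, 38, y, 39, 12, 37), (19, 38, y, 39, 21, 23), (19, 38, y, 39, 25, 20), (4, 6, c, 5, 27, 14), (40, 32, q, 7, 12, 39), (40, 8, u, 2, 12, 39)}.
π_{A, F, C, B} gives {(14, s, 20, 25), (14, s, 23, 21), (14, s, 37, 12), (2, u, 39, 12), (31, s, 20, 25), (31, s, 23, 21), (31, s, 37, 12), (39, y, 20, 25), (39, y, 23, 21), (39, y, 37, 12), (5, c, 14, 27), (7, q, 39, 12)}.
σ[A ≠ 14]: keep tuples satisfying A ≠ 14 → {(2, u, 39, 12), (31, s, 20, 25), (31, s, 23, 21), (31, s, 37, 12), (39, y, 20, 25), (39, y, 23, 21), (39, y, 37, 12), (5, c, 14, 27), (7, q, 39, 12)}
π_{F, C} gives {(c, 14), (q, 39), (s, 20), (s, 23), (s, 37), (u, 39), (y, 20), (y, 23), (y, 37)}.

{(c, 14), (q, 39), (s, 20), (s, 23), (s, 37), (u, 39), (y, 20), (y, 23), (y, 37)}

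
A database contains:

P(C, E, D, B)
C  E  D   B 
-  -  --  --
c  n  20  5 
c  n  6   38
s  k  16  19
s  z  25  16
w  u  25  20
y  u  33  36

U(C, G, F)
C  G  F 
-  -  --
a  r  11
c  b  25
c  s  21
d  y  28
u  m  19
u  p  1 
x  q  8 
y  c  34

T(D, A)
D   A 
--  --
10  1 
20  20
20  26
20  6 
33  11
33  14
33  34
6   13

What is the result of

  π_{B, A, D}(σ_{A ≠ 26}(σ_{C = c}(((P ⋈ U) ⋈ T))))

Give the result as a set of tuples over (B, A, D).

{(38, 13, 6), (5, 20, 20), (5, 6, 20)}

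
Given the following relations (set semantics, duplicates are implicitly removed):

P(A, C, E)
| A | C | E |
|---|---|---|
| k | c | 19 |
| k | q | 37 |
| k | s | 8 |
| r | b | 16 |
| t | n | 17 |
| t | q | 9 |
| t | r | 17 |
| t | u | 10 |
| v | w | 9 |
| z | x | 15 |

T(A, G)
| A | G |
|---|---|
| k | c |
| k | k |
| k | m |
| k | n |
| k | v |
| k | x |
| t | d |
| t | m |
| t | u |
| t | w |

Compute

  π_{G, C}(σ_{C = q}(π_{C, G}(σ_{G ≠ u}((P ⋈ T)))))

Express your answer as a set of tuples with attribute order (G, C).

P ⋈ T (natural join on A): {(k, c, 19, c), (k, c, 19, k), (k, c, 19, m), (k, c, 19, n), (k, c, 19, v), (k, c, 19, x), (k, q, 37, c), (k, q, 37, k), (k, q, 37, m), (k, q, 37, n), (k, q, 37, v), (k, q, 37, x), (k, s, 8, c), (k, s, 8, k), (k, s, 8, m), (k, s, 8, n), (k, s, 8, v), (k, s, 8, x), (t, n, 17, d), (t, n, 17, m), (t, n, 17, u), (t, n, 17, w), (t, q, 9, d), (t, q, 9, m), (t, q, 9, u), (t, q, 9, w), (t, r, 17, d), (t, r, 17, m), (t, r, 17, u), (t, r, 17, w), (t, u, 10, d), (t, u, 10, m), (t, u, 10, u), (t, u, 10, w)}
Selection G ≠ u: {(k, c, 19, c), (k, c, 19, k), (k, c, 19, m), (k, c, 19, n), (k, c, 19, v), (k, c, 19, x), (k, q, 37, c), (k, q, 37, k), (k, q, 37, m), (k, q, 37, n), (k, q, 37, v), (k, q, 37, x), (k, s, 8, c), (k, s, 8, k), (k, s, 8, m), (k, s, 8, n), (k, s, 8, v), (k, s, 8, x), (t, n, 17, d), (t, n, 17, m), (t, n, 17, w), (t, q, 9, d), (t, q, 9, m), (t, q, 9, w), (t, r, 17, d), (t, r, 17, m), (t, r, 17, w), (t, u, 10, d), (t, u, 10, m), (t, u, 10, w)}
π[C, G]: project onto (C, G) (1 duplicate(s) eliminated) → {(c, c), (c, k), (c, m), (c, n), (c, v), (c, x), (n, d), (n, m), (n, w), (q, c), (q, d), (q, k), (q, m), (q, n), (q, v), (q, w), (q, x), (r, d), (r, m), (r, w), (s, c), (s, k), (s, m), (s, n), (s, v), (s, x), (u, d), (u, m), (u, w)}
Selection C = q: {(q, c), (q, d), (q, k), (q, m), (q, n), (q, v), (q, w), (q, x)}
π[G, C]: project onto (G, C) → {(c, q), (d, q), (k, q), (m, q), (n, q), (v, q), (w, q), (x, q)}

{(c, q), (d, q), (k, q), (m, q), (n, q), (v, q), (w, q), (x, q)}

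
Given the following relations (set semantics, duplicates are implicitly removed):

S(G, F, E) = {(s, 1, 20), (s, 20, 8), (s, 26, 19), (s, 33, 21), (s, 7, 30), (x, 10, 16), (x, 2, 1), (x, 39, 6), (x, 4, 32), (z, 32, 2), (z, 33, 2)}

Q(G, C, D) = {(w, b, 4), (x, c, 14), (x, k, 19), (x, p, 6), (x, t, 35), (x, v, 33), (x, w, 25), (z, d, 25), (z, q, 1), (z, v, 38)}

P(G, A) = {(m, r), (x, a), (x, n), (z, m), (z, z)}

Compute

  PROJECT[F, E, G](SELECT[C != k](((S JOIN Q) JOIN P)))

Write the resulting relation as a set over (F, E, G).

S ⋈ Q (natural join on G): {(x, 10, 16, c, 14), (x, 10, 16, k, 19), (x, 10, 16, p, 6), (x, 10, 16, t, 35), (x, 10, 16, v, 33), (x, 10, 16, w, 25), (x, 2, 1, c, 14), (x, 2, 1, k, 19), (x, 2, 1, p, 6), (x, 2, 1, t, 35), (x, 2, 1, v, 33), (x, 2, 1, w, 25), (x, 39, 6, c, 14), (x, 39, 6, k, 19), (x, 39, 6, p, 6), (x, 39, 6, t, 35), (x, 39, 6, v, 33), (x, 39, 6, w, 25), (x, 4, 32, c, 14), (x, 4, 32, k, 19), (x, 4, 32, p, 6), (x, 4, 32, t, 35), (x, 4, 32, v, 33), (x, 4, 32, w, 25), (z, 32, 2, d, 25), (z, 32, 2, q, 1), (z, 32, 2, v, 38), (z, 33, 2, d, 25), (z, 33, 2, q, 1), (z, 33, 2, v, 38)}
(S JOIN Q) ⋈ P (natural join on G): {(x, 10, 16, c, 14, a), (x, 10, 16, c, 14, n), (x, 10, 16, k, 19, a), (x, 10, 16, k, 19, n), (x, 10, 16, p, 6, a), (x, 10, 16, p, 6, n), (x, 10, 16, t, 35, a), (x, 10, 16, t, 35, n), (x, 10, 16, v, 33, a), (x, 10, 16, v, 33, n), (x, 10, 16, w, 25, a), (x, 10, 16, w, 25, n), (x, 2, 1, c, 14, a), (x, 2, 1, c, 14, n), (x, 2, 1, k, 19, a), (x, 2, 1, k, 19, n), (x, 2, 1, p, 6, a), (x, 2, 1, p, 6, n), (x, 2, 1, t, 35, a), (x, 2, 1, t, 35, n), (x, 2, 1, v, 33, a), (x, 2, 1, v, 33, n), (x, 2, 1, w, 25, a), (x, 2, 1, w, 25, n), (x, 39, 6, c, 14, a), (x, 39, 6, c, 14, n), (x, 39, 6, k, 19, a), (x, 39, 6, k, 19, n), (x, 39, 6, p, 6, a), (x, 39, 6, p, 6, n), (x, 39, 6, t, 35, a), (x, 39, 6, t, 35, n), (x, 39, 6, v, 33, a), (x, 39, 6, v, 33, n), (x, 39, 6, w, 25, a), (x, 39, 6, w, 25, n), (x, 4, 32, c, 14, a), (x, 4, 32, c, 14, n), (x, 4, 32, k, 19, a), (x, 4, 32, k, 19, n), (x, 4, 32, p, 6, a), (x, 4, 32, p, 6, n), (x, 4, 32, t, 35, a), (x, 4, 32, t, 35, n), (x, 4, 32, v, 33, a), (x, 4, 32, v, 33, n), (x, 4, 32, w, 25, a), (x, 4, 32, w, 25, n), (z, 32, 2, d, 25, m), (z, 32, 2, d, 25, z), (z, 32, 2, q, 1, m), (z, 32, 2, q, 1, z), (z, 32, 2, v, 38, m), (z, 32, 2, v, 38, z), (z, 33, 2, d, 25, m), (z, 33, 2, d, 25, z), (z, 33, 2, q, 1, m), (z, 33, 2, q, 1, z), (z, 33, 2, v, 38, m), (z, 33, 2, v, 38, z)}
Apply σ_{C != k}; surviving tuples: {(x, 10, 16, c, 14, a), (x, 10, 16, c, 14, n), (x, 10, 16, p, 6, a), (x, 10, 16, p, 6, n), (x, 10, 16, t, 35, a), (x, 10, 16, t, 35, n), (x, 10, 16, v, 33, a), (x, 10, 16, v, 33, n), (x, 10, 16, w, 25, a), (x, 10, 16, w, 25, n), (x, 2, 1, c, 14, a), (x, 2, 1, c, 14, n), (x, 2, 1, p, 6, a), (x, 2, 1, p, 6, n), (x, 2, 1, t, 35, a), (x, 2, 1, t, 35, n), (x, 2, 1, v, 33, a), (x, 2, 1, v, 33, n), (x, 2, 1, w, 25, a), (x, 2, 1, w, 25, n), (x, 39, 6, c, 14, a), (x, 39, 6, c, 14, n), (x, 39, 6, p, 6, a), (x, 39, 6, p, 6, n), (x, 39, 6, t, 35, a), (x, 39, 6, t, 35, n), (x, 39, 6, v, 33, a), (x, 39, 6, v, 33, n), (x, 39, 6, w, 25, a), (x, 39, 6, w, 25, n), (x, 4, 32, c, 14, a), (x, 4, 32, c, 14, n), (x, 4, 32, p, 6, a), (x, 4, 32, p, 6, n), (x, 4, 32, t, 35, a), (x, 4, 32, t, 35, n), (x, 4, 32, v, 33, a), (x, 4, 32, v, 33, n), (x, 4, 32, w, 25, a), (x, 4, 32, w, 25, n), (z, 32, 2, d, 25, m), (z, 32, 2, d, 25, z), (z, 32, 2, q, 1, m), (z, 32, 2, q, 1, z), (z, 32, 2, v, 38, m), (z, 32, 2, v, 38, z), (z, 33, 2, d, 25, m), (z, 33, 2, d, 25, z), (z, 33, 2, q, 1, m), (z, 33, 2, q, 1, z), (z, 33, 2, v, 38, m), (z, 33, 2, v, 38, z)}
π[F, E, G]: project onto (F, E, G) (46 duplicate(s) eliminated) → {(10, 16, x), (2, 1, x), (32, 2, z), (33, 2, z), (39, 6, x), (4, 32, x)}

{(10, 16, x), (2, 1, x), (32, 2, z), (33, 2, z), (39, 6, x), (4, 32, x)}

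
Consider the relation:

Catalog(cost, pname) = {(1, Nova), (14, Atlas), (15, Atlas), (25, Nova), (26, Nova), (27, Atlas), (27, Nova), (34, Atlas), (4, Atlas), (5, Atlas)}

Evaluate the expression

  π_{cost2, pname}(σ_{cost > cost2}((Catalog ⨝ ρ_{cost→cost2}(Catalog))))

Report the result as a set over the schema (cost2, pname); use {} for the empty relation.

ρ[cost→cost2]: schema becomes (cost2, pname); tuples unchanged.
Natural join on pname: {(1, Nova, 1), (1, Nova, 25), (1, Nova, 26), (1, Nova, 27), (14, Atlas, 14), (14, Atlas, 15), (14, Atlas, 27), (14, Atlas, 34), (14, Atlas, 4), (14, Atlas, 5), (15, Atlas, 14), (15, Atlas, 15), (15, Atlas, 27), (15, Atlas, 34), (15, Atlas, 4), (15, Atlas, 5), (25, Nova, 1), (25, Nova, 25), (25, Nova, 26), (25, Nova, 27), (26, Nova, 1), (26, Nova, 25), (26, Nova, 26), (26, Nova, 27), (27, Atlas, 14), (27, Atlas, 15), (27, Atlas, 27), (27, Atlas, 34), (27, Atlas, 4), (27, Atlas, 5), (27, Nova, 1), (27, Nova, 25), (27, Nova, 26), (27, Nova, 27), (34, Atlas, 14), (34, Atlas, 15), (34, Atlas, 27), (34, Atlas, 34), (34, Atlas, 4), (34, Atlas, 5), (4, Atlas, 14), (4, Atlas, 15), (4, Atlas, 27), (4, Atlas, 34), (4, Atlas, 4), (4, Atlas, 5), (5, Atlas, 14), (5, Atlas, 15), (5, Atlas, 27), (5, Atlas, 34), (5, Atlas, 4), (5, Atlas, 5)}
σ[cost > cost2]: keep tuples satisfying cost > cost2 → {(14, Atlas, 4), (14, Atlas, 5), (15, Atlas, 14), (15, Atlas, 4), (15, Atlas, 5), (25, Nova, 1), (26, Nova, 1), (26, Nova, 25), (27, Atlas, 14), (27, Atlas, 15), (27, Atlas, 4), (27, Atlas, 5), (27, Nova, 1), (27, Nova, 25), (27, Nova, 26), (34, Atlas, 14), (34, Atlas, 15), (34, Atlas, 27), (34, Atlas, 4), (34, Atlas, 5), (5, Atlas, 4)}
π_{cost2, pname} gives {(1, Nova), (14, Atlas), (15, Atlas), (25, Nova), (26, Nova), (27, Atlas), (4, Atlas), (5, Atlas)} (13 duplicate(s) eliminated).

{(1, Nova), (14, Atlas), (15, Atlas), (25, Nova), (26, Nova), (27, Atlas), (4, Atlas), (5, Atlas)}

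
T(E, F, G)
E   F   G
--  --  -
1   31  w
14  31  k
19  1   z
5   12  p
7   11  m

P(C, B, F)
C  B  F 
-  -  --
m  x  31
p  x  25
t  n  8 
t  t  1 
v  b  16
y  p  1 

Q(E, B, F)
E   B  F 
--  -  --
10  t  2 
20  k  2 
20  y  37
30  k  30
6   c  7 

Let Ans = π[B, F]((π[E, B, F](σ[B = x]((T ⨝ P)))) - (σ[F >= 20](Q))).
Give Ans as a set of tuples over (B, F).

Joining T and P on F yields {(1, 31, w, m, x), (14, 31, k, m, x), (19, 1, z, t, t), (19, 1, z, y, p)}.
Filtering on B = x leaves {(1, 31, w, m, x), (14, 31, k, m, x)}.
π[E, B, F]: project onto (E, B, F) → {(1, x, 31), (14, x, 31)}
Filtering on F >= 20 leaves {(20, y, 37), (30, k, 30)}.
Taking the difference: {(1, x, 31), (14, x, 31)}
π[B, F]: project onto (B, F) (1 duplicate(s) eliminated) → {(x, 31)}

{(x, 31)}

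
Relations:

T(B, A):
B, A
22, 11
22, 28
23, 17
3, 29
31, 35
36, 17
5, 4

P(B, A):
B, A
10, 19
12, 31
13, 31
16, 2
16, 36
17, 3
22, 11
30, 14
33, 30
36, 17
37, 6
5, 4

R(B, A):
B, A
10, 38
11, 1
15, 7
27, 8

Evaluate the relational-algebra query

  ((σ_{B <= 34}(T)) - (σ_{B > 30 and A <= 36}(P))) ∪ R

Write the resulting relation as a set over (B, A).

{(10, 38), (11, 1), (15, 7), (22, 11), (22, 28), (23, 17), (27, 8), (3, 29), (31, 35), (5, 4)}

Apply σ_{B <= 34}; surviving tuples: {(22, 11), (22, 28), (23, 17), (3, 29), (31, 35), (5, 4)}
Apply σ_{B > 30 and A <= 36}; surviving tuples: {(33, 30), (36, 17), (37, 6)}
Set difference of the two operands is {(22, 11), (22, 28), (23, 17), (3, 29), (31, 35), (5, 4)}.
Set union of the two operands is {(10, 38), (11, 1), (15, 7), (22, 11), (22, 28), (23, 17), (27, 8), (3, 29), (31, 35), (5, 4)}.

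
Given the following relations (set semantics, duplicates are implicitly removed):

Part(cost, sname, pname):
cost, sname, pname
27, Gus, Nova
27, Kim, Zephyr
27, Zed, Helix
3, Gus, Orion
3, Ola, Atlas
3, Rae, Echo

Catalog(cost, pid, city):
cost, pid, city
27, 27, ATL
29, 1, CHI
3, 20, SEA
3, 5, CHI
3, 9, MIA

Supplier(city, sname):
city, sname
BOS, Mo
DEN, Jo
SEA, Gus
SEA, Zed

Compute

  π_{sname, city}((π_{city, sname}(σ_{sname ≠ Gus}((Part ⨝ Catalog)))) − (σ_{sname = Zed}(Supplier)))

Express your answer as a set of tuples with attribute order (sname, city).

Natural join on cost: {(27, Gus, Nova, 27, ATL), (27, Kim, Zephyr, 27, ATL), (27, Zed, Helix, 27, ATL), (3, Gus, Orion, 20, SEA), (3, Gus, Orion, 5, CHI), (3, Gus, Orion, 9, MIA), (3, Ola, Atlas, 20, SEA), (3, Ola, Atlas, 5, CHI), (3, Ola, Atlas, 9, MIA), (3, Rae, Echo, 20, SEA), (3, Rae, Echo, 5, CHI), (3, Rae, Echo, 9, MIA)}
Selection sname ≠ Gus: {(27, Kim, Zephyr, 27, ATL), (27, Zed, Helix, 27, ATL), (3, Ola, Atlas, 20, SEA), (3, Ola, Atlas, 5, CHI), (3, Ola, Atlas, 9, MIA), (3, Rae, Echo, 20, SEA), (3, Rae, Echo, 5, CHI), (3, Rae, Echo, 9, MIA)}
Projecting to city, sname: {(ATL, Kim), (ATL, Zed), (CHI, Ola), (CHI, Rae), (MIA, Ola), (MIA, Rae), (SEA, Ola), (SEA, Rae)}
Selection sname = Zed: {(SEA, Zed)}
Set difference of the two operands is {(ATL, Kim), (ATL, Zed), (CHI, Ola), (CHI, Rae), (MIA, Ola), (MIA, Rae), (SEA, Ola), (SEA, Rae)}.
Projecting to sname, city: {(Kim, ATL), (Ola, CHI), (Ola, MIA), (Ola, SEA), (Rae, CHI), (Rae, MIA), (Rae, SEA), (Zed, ATL)}

{(Kim, ATL), (Ola, CHI), (Ola, MIA), (Ola, SEA), (Rae, CHI), (Rae, MIA), (Rae, SEA), (Zed, ATL)}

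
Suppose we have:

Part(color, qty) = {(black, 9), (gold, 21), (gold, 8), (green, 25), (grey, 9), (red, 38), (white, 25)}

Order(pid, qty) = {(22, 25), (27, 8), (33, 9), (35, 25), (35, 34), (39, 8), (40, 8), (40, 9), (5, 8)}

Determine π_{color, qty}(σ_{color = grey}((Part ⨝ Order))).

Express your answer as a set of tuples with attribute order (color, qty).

{(grey, 9)}

Part ⋈ Order (natural join on qty): {(black, 9, 33), (black, 9, 40), (gold, 8, 27), (gold, 8, 39), (gold, 8, 40), (gold, 8, 5), (green, 25, 22), (green, 25, 35), (grey, 9, 33), (grey, 9, 40), (white, 25, 22), (white, 25, 35)}
Filtering on color = grey leaves {(grey, 9, 33), (grey, 9, 40)}.
π[color, qty]: project onto (color, qty) (1 duplicate(s) eliminated) → {(grey, 9)}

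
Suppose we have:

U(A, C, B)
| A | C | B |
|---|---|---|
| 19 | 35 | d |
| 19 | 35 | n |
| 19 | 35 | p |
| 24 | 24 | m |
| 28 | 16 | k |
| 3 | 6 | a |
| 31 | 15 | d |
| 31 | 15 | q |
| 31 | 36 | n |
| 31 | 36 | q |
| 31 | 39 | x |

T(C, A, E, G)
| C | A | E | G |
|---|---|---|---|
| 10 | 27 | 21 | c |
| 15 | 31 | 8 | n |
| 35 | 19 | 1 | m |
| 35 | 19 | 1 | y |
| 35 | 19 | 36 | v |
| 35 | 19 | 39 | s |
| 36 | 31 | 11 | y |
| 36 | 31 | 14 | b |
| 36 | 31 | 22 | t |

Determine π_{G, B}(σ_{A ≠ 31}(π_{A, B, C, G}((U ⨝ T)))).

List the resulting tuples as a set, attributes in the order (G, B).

Natural join on A, C: {(19, 35, d, 1, m), (19, 35, d, 1, y), (19, 35, d, 36, v), (19, 35, d, 39, s), (19, 35, n, 1, m), (19, 35, n, 1, y), (19, 35, n, 36, v), (19, 35, n, 39, s), (19, 35, p, 1, m), (19, 35, p, 1, y), (19, 35, p, 36, v), (19, 35, p, 39, s), (31, 15, d, 8, n), (31, 15, q, 8, n), (31, 36, n, 11, y), (31, 36, n, 14, b), (31, 36, n, 22, t), (31, 36, q, 11, y), (31, 36, q, 14, b), (31, 36, q, 22, t)}
π_{A, B, C, G} gives {(19, d, 35, m), (19, d, 35, s), (19, d, 35, v), (19, d, 35, y), (19, n, 35, m), (19, n, 35, s), (19, n, 35, v), (19, n, 35, y), (19, p, 35, m), (19, p, 35, s), (19, p, 35, v), (19, p, 35, y), (31, d, 15, n), (31, n, 36, b), (31, n, 36, t), (31, n, 36, y), (31, q, 15, n), (31, q, 36, b), (31, q, 36, t), (31, q, 36, y)}.
Selection A ≠ 31: {(19, d, 35, m), (19, d, 35, s), (19, d, 35, v), (19, d, 35, y), (19, n, 35, m), (19, n, 35, s), (19, n, 35, v), (19, n, 35, y), (19, p, 35, m), (19, p, 35, s), (19, p, 35, v), (19, p, 35, y)}
π_{G, B} gives {(m, d), (m, n), (m, p), (s, d), (s, n), (s, p), (v, d), (v, n), (v, p), (y, d), (y, n), (y, p)}.

{(m, d), (m, n), (m, p), (s, d), (s, n), (s, p), (v, d), (v, n), (v, p), (y, d), (y, n), (y, p)}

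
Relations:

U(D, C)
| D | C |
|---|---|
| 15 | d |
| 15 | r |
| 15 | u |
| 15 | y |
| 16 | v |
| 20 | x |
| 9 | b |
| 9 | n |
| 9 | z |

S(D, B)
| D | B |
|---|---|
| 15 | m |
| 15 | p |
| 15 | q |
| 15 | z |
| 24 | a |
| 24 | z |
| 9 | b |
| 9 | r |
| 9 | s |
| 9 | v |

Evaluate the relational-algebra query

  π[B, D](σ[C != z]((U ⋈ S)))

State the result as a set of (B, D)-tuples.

U ⋈ S (natural join on D): {(15, d, m), (15, d, p), (15, d, q), (15, d, z), (15, r, m), (15, r, p), (15, r, q), (15, r, z), (15, u, m), (15, u, p), (15, u, q), (15, u, z), (15, y, m), (15, y, p), (15, y, q), (15, y, z), (9, b, b), (9, b, r), (9, b, s), (9, b, v), (9, n, b), (9, n, r), (9, n, s), (9, n, v), (9, z, b), (9, z, r), (9, z, s), (9, z, v)}
σ[C != z]: keep tuples satisfying C != z → {(15, d, m), (15, d, p), (15, d, q), (15, d, z), (15, r, m), (15, r, p), (15, r, q), (15, r, z), (15, u, m), (15, u, p), (15, u, q), (15, u, z), (15, y, m), (15, y, p), (15, y, q), (15, y, z), (9, b, b), (9, b, r), (9, b, s), (9, b, v), (9, n, b), (9, n, r), (9, n, s), (9, n, v)}
Keep only column(s) B, D (16 duplicate(s) eliminated): {(b, 9), (m, 15), (p, 15), (q, 15), (r, 9), (s, 9), (v, 9), (z, 15)}

{(b, 9), (m, 15), (p, 15), (q, 15), (r, 9), (s, 9), (v, 9), (z, 15)}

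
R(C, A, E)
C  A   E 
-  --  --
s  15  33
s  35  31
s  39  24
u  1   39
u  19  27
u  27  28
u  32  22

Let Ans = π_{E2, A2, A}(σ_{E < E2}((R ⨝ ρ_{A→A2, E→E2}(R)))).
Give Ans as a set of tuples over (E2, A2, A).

ρ[A→A2, E→E2]: schema becomes (C, A2, E2); tuples unchanged.
Natural join on C: {(s, 15, 33, 15, 33), (s, 15, 33, 35, 31), (s, 15, 33, 39, 24), (s, 35, 31, 15, 33), (s, 35, 31, 35, 31), (s, 35, 31, 39, 24), (s, 39, 24, 15, 33), (s, 39, 24, 35, 31), (s, 39, 24, 39, 24), (u, 1, 39, 1, 39), (u, 1, 39, 19, 27), (u, 1, 39, 27, 28), (u, 1, 39, 32, 22), (u, 19, 27, 1, 39), (u, 19, 27, 19, 27), (u, 19, 27, 27, 28), (u, 19, 27, 32, 22), (u, 27, 28, 1, 39), (u, 27, 28, 19, 27), (u, 27, 28, 27, 28), (u, 27, 28, 32, 22), (u, 32, 22, 1, 39), (u, 32, 22, 19, 27), (u, 32, 22, 27, 28), (u, 32, 22, 32, 22)}
Filtering on E < E2 leaves {(s, 35, 31, 15, 33), (s, 39, 24, 15, 33), (s, 39, 24, 35, 31), (u, 19, 27, 1, 39), (u, 19, 27, 27, 28), (u, 27, 28, 1, 39), (u, 32, 22, 1, 39), (u, 32, 22, 19, 27), (u, 32, 22, 27, 28)}.
π[E2, A2, A]: project onto (E2, A2, A) → {(27, 19, 32), (28, 27, 19), (28, 27, 32), (31, 35, 39), (33, 15, 35), (33, 15, 39), (39, 1, 19), (39, 1, 27), (39, 1, 32)}

{(27, 19, 32), (28, 27, 19), (28, 27, 32), (31, 35, 39), (33, 15, 35), (33, 15, 39), (39, 1, 19), (39, 1, 27), (39, 1, 32)}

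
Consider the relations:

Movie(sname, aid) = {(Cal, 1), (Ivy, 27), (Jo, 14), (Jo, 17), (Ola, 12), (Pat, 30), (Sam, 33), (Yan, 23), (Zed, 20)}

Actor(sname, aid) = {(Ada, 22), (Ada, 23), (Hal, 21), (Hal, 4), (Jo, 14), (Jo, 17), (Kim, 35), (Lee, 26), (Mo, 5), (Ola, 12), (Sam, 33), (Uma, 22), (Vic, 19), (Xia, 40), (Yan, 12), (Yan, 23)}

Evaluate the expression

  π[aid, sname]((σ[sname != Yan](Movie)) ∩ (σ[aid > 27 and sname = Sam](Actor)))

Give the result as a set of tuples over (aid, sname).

Selection sname != Yan: {(Cal, 1), (Ivy, 27), (Jo, 14), (Jo, 17), (Ola, 12), (Pat, 30), (Sam, 33), (Zed, 20)}
Selection aid > 27 and sname = Sam: {(Sam, 33)}
Taking the intersection: {(Sam, 33)}
Keep only column(s) aid, sname: {(33, Sam)}

{(33, Sam)}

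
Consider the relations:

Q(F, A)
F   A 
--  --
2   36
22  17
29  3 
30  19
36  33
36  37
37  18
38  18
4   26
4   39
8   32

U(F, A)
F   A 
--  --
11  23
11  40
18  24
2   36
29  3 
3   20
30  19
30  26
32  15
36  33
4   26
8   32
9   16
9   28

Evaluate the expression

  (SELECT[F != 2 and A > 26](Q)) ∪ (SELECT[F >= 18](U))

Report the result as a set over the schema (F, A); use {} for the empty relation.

σ[F != 2 and A > 26]: keep tuples satisfying F != 2 and A > 26 → {(36, 33), (36, 37), (4, 39), (8, 32)}
σ[F >= 18]: keep tuples satisfying F >= 18 → {(18, 24), (29, 3), (30, 19), (30, 26), (32, 15), (36, 33)}
Taking the union: {(18, 24), (29, 3), (30, 19), (30, 26), (32, 15), (36, 33), (36, 37), (4, 39), (8, 32)}

{(18, 24), (29, 3), (30, 19), (30, 26), (32, 15), (36, 33), (36, 37), (4, 39), (8, 32)}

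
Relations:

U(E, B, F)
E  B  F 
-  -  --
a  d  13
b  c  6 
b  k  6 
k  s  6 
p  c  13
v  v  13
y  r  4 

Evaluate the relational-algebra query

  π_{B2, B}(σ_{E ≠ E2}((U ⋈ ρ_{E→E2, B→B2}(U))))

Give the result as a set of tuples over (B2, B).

{(c, d), (c, s), (c, v), (d, c), (d, v), (k, s), (s, c), (s, k), (v, c), (v, d)}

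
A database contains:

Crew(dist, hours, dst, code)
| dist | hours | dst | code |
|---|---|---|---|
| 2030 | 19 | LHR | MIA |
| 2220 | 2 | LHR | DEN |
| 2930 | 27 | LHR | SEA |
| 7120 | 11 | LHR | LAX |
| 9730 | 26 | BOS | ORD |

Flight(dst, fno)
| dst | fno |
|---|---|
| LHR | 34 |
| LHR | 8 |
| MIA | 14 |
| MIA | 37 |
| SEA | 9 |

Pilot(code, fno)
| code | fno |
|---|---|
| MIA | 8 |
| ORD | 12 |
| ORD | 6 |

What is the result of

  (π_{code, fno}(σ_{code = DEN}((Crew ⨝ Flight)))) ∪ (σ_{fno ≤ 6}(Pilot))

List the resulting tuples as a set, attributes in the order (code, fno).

{(DEN, 34), (DEN, 8), (ORD, 6)}

Natural join on dst: {(2030, 19, LHR, MIA, 34), (2030, 19, LHR, MIA, 8), (2220, 2, LHR, DEN, 34), (2220, 2, LHR, DEN, 8), (2930, 27, LHR, SEA, 34), (2930, 27, LHR, SEA, 8), (7120, 11, LHR, LAX, 34), (7120, 11, LHR, LAX, 8)}
Selection code = DEN: {(2220, 2, LHR, DEN, 34), (2220, 2, LHR, DEN, 8)}
π[code, fno]: project onto (code, fno) → {(DEN, 34), (DEN, 8)}
Selection fno ≤ 6: {(ORD, 6)}
Taking the union: {(DEN, 34), (DEN, 8), (ORD, 6)}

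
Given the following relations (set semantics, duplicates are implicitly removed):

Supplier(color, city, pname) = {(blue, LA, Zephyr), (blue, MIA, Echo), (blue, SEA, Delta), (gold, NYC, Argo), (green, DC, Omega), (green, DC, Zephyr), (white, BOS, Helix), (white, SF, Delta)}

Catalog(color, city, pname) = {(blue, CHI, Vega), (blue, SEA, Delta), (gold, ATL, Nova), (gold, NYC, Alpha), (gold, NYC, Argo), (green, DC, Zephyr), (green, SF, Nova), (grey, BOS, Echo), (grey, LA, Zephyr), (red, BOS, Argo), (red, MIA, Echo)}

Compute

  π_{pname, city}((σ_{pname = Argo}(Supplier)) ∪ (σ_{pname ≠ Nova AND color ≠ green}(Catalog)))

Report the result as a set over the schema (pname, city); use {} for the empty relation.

Filtering on pname = Argo leaves {(gold, NYC, Argo)}.
Filtering on pname ≠ Nova AND color ≠ green leaves {(blue, CHI, Vega), (blue, SEA, Delta), (gold, NYC, Alpha), (gold, NYC, Argo), (grey, BOS, Echo), (grey, LA, Zephyr), (red, BOS, Argo), (red, MIA, Echo)}.
Set union of the two operands is {(blue, CHI, Vega), (blue, SEA, Delta), (gold, NYC, Alpha), (gold, NYC, Argo), (grey, BOS, Echo), (grey, LA, Zephyr), (red, BOS, Argo), (red, MIA, Echo)}.
Keep only column(s) pname, city: {(Alpha, NYC), (Argo, BOS), (Argo, NYC), (Delta, SEA), (Echo, BOS), (Echo, MIA), (Vega, CHI), (Zephyr, LA)}

{(Alpha, NYC), (Argo, BOS), (Argo, NYC), (Delta, SEA), (Echo, BOS), (Echo, MIA), (Vega, CHI), (Zephyr, LA)}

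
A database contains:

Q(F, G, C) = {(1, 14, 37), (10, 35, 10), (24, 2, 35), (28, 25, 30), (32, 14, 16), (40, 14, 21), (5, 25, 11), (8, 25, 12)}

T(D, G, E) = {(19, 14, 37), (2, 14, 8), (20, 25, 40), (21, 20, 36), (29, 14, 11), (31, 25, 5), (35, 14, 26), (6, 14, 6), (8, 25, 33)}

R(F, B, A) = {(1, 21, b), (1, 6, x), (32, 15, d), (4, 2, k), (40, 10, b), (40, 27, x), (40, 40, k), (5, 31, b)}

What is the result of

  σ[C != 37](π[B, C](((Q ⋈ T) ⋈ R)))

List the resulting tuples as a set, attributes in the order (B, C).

{(10, 21), (15, 16), (27, 21), (31, 11), (40, 21)}

Joining Q and T on G yields {(1, 14, 37, 19, 37), (1, 14, 37, 2, 8), (1, 14, 37, 29, 11), (1, 14, 37, 35, 26), (1, 14, 37, 6, 6), (28, 25, 30, 20, 40), (28, 25, 30, 31, 5), (28, 25, 30, 8, 33), (32, 14, 16, 19, 37), (32, 14, 16, 2, 8), (32, 14, 16, 29, 11), (32, 14, 16, 35, 26), (32, 14, 16, 6, 6), (40, 14, 21, 19, 37), (40, 14, 21, 2, 8), (40, 14, 21, 29, 11), (40, 14, 21, 35, 26), (40, 14, 21, 6, 6), (5, 25, 11, 20, 40), (5, 25, 11, 31, 5), (5, 25, 11, 8, 33), (8, 25, 12, 20, 40), (8, 25, 12, 31, 5), (8, 25, 12, 8, 33)}.
Joining (Q ⋈ T) and R on F yields {(1, 14, 37, 19, 37, 21, b), (1, 14, 37, 19, 37, 6, x), (1, 14, 37, 2, 8, 21, b), (1, 14, 37, 2, 8, 6, x), (1, 14, 37, 29, 11, 21, b), (1, 14, 37, 29, 11, 6, x), (1, 14, 37, 35, 26, 21, b), (1, 14, 37, 35, 26, 6, x), (1, 14, 37, 6, 6, 21, b), (1, 14, 37, 6, 6, 6, x), (32, 14, 16, 19, 37, 15, d), (32, 14, 16, 2, 8, 15, d), (32, 14, 16, 29, 11, 15, d), (32, 14, 16, 35, 26, 15, d), (32, 14, 16, 6, 6, 15, d), (40, 14, 21, 19, 37, 10, b), (40, 14, 21, 19, 37, 27, x), (40, 14, 21, 19, 37, 40, k), (40, 14, 21, 2, 8, 10, b), (40, 14, 21, 2, 8, 27, x), (40, 14, 21, 2, 8, 40, k), (40, 14, 21, 29, 11, 10, b), (40, 14, 21, 29, 11, 27, x), (40, 14, 21, 29, 11, 40, k), (40, 14, 21, 35, 26, 10, b), (40, 14, 21, 35, 26, 27, x), (40, 14, 21, 35, 26, 40, k), (40, 14, 21, 6, 6, 10, b), (40, 14, 21, 6, 6, 27, x), (40, 14, 21, 6, 6, 40, k), (5, 25, 11, 20, 40, 31, b), (5, 25, 11, 31, 5, 31, b), (5, 25, 11, 8, 33, 31, b)}.
Keep only column(s) B, C (26 duplicate(s) eliminated): {(10, 21), (15, 16), (21, 37), (27, 21), (31, 11), (40, 21), (6, 37)}
Apply σ_{C != 37}; surviving tuples: {(10, 21), (15, 16), (27, 21), (31, 11), (40, 21)}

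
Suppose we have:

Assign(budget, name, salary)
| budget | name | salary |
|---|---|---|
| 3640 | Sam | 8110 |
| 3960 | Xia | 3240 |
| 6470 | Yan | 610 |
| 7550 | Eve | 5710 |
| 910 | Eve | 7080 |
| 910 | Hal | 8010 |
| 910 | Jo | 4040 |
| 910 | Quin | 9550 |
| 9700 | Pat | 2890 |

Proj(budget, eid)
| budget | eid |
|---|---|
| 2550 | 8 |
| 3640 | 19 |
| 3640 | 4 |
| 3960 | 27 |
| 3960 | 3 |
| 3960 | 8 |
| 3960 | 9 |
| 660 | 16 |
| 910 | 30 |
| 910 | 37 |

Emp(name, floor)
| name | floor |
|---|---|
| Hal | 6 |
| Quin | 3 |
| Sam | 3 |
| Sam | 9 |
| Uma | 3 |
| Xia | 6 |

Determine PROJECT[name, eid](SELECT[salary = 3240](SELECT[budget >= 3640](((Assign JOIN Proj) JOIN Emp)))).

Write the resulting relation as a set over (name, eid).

{(Xia, 27), (Xia, 3), (Xia, 8), (Xia, 9)}

Natural join on budget: {(3640, Sam, 8110, 19), (3640, Sam, 8110, 4), (3960, Xia, 3240, 27), (3960, Xia, 3240, 3), (3960, Xia, 3240, 8), (3960, Xia, 3240, 9), (910, Eve, 7080, 30), (910, Eve, 7080, 37), (910, Hal, 8010, 30), (910, Hal, 8010, 37), (910, Jo, 4040, 30), (910, Jo, 4040, 37), (910, Quin, 9550, 30), (910, Quin, 9550, 37)}
Natural join on name: {(3640, Sam, 8110, 19, 3), (3640, Sam, 8110, 19, 9), (3640, Sam, 8110, 4, 3), (3640, Sam, 8110, 4, 9), (3960, Xia, 3240, 27, 6), (3960, Xia, 3240, 3, 6), (3960, Xia, 3240, 8, 6), (3960, Xia, 3240, 9, 6), (910, Hal, 8010, 30, 6), (910, Hal, 8010, 37, 6), (910, Quin, 9550, 30, 3), (910, Quin, 9550, 37, 3)}
Selection budget >= 3640: {(3640, Sam, 8110, 19, 3), (3640, Sam, 8110, 19, 9), (3640, Sam, 8110, 4, 3), (3640, Sam, 8110, 4, 9), (3960, Xia, 3240, 27, 6), (3960, Xia, 3240, 3, 6), (3960, Xia, 3240, 8, 6), (3960, Xia, 3240, 9, 6)}
Selection salary = 3240: {(3960, Xia, 3240, 27, 6), (3960, Xia, 3240, 3, 6), (3960, Xia, 3240, 8, 6), (3960, Xia, 3240, 9, 6)}
π[name, eid]: project onto (name, eid) → {(Xia, 27), (Xia, 3), (Xia, 8), (Xia, 9)}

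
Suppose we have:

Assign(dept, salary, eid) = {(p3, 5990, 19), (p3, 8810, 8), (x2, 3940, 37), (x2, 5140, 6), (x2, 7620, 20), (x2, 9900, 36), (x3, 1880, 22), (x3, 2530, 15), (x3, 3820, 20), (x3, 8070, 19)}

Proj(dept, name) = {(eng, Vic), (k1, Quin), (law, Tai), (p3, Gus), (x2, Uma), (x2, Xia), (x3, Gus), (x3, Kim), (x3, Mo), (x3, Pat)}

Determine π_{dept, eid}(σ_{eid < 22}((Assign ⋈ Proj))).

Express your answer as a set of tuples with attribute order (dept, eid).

Natural join on dept: {(p3, 5990, 19, Gus), (p3, 8810, 8, Gus), (x2, 3940, 37, Uma), (x2, 3940, 37, Xia), (x2, 5140, 6, Uma), (x2, 5140, 6, Xia), (x2, 7620, 20, Uma), (x2, 7620, 20, Xia), (x2, 9900, 36, Uma), (x2, 9900, 36, Xia), (x3, 1880, 22, Gus), (x3, 1880, 22, Kim), (x3, 1880, 22, Mo), (x3, 1880, 22, Pat), (x3, 2530, 15, Gus), (x3, 2530, 15, Kim), (x3, 2530, 15, Mo), (x3, 2530, 15, Pat), (x3, 3820, 20, Gus), (x3, 3820, 20, Kim), (x3, 3820, 20, Mo), (x3, 3820, 20, Pat), (x3, 8070, 19, Gus), (x3, 8070, 19, Kim), (x3, 8070, 19, Mo), (x3, 8070, 19, Pat)}
σ[eid < 22]: keep tuples satisfying eid < 22 → {(p3, 5990, 19, Gus), (p3, 8810, 8, Gus), (x2, 5140, 6, Uma), (x2, 5140, 6, Xia), (x2, 7620, 20, Uma), (x2, 7620, 20, Xia), (x3, 2530, 15, Gus), (x3, 2530, 15, Kim), (x3, 2530, 15, Mo), (x3, 2530, 15, Pat), (x3, 3820, 20, Gus), (x3, 3820, 20, Kim), (x3, 3820, 20, Mo), (x3, 3820, 20, Pat), (x3, 8070, 19, Gus), (x3, 8070, 19, Kim), (x3, 8070, 19, Mo), (x3, 8070, 19, Pat)}
Keep only column(s) dept, eid (11 duplicate(s) eliminated): {(p3, 19), (p3, 8), (x2, 20), (x2, 6), (x3, 15), (x3, 19), (x3, 20)}

{(p3, 19), (p3, 8), (x2, 20), (x2, 6), (x3, 15), (x3, 19), (x3, 20)}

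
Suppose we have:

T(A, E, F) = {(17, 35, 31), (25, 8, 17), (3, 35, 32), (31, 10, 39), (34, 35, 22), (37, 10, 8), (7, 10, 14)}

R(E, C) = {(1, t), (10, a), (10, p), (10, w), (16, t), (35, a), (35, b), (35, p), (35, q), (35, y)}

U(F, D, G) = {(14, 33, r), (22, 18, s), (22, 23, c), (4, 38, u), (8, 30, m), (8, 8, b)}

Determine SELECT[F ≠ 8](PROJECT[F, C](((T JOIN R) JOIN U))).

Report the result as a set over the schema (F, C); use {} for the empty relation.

{(14, a), (14, p), (14, w), (22, a), (22, b), (22, p), (22, q), (22, y)}

Natural join on E: {(17, 35, 31, a), (17, 35, 31, b), (17, 35, 31, p), (17, 35, 31, q), (17, 35, 31, y), (3, 35, 32, a), (3, 35, 32, b), (3, 35, 32, p), (3, 35, 32, q), (3, 35, 32, y), (31, 10, 39, a), (31, 10, 39, p), (31, 10, 39, w), (34, 35, 22, a), (34, 35, 22, b), (34, 35, 22, p), (34, 35, 22, q), (34, 35, 22, y), (37, 10, 8, a), (37, 10, 8, p), (37, 10, 8, w), (7, 10, 14, a), (7, 10, 14, p), (7, 10, 14, w)}
Natural join on F: {(34, 35, 22, a, 18, s), (34, 35, 22, a, 23, c), (34, 35, 22, b, 18, s), (34, 35, 22, b, 23, c), (34, 35, 22, p, 18, s), (34, 35, 22, p, 23, c), (34, 35, 22, q, 18, s), (34, 35, 22, q, 23, c), (34, 35, 22, y, 18, s), (34, 35, 22, y, 23, c), (37, 10, 8, a, 30, m), (37, 10, 8, a, 8, b), (37, 10, 8, p, 30, m), (37, 10, 8, p, 8, b), (37, 10, 8, w, 30, m), (37, 10, 8, w, 8, b), (7, 10, 14, a, 33, r), (7, 10, 14, p, 33, r), (7, 10, 14, w, 33, r)}
π_{F, C} gives {(14, a), (14, p), (14, w), (22, a), (22, b), (22, p), (22, q), (22, y), (8, a), (8, p), (8, w)} (8 duplicate(s) eliminated).
σ[F ≠ 8]: keep tuples satisfying F ≠ 8 → {(14, a), (14, p), (14, w), (22, a), (22, b), (22, p), (22, q), (22, y)}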